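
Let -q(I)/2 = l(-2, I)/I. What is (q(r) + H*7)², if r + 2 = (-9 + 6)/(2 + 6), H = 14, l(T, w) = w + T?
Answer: 3211264/361 ≈ 8895.5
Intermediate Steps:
l(T, w) = T + w
r = -19/8 (r = -2 + (-9 + 6)/(2 + 6) = -2 - 3/8 = -19/8 ≈ -2.3750)
q(I) = -2*(-2 + I)/I
(q(r) + H*7)² = ((-2 + 4/(-19/8)) + 14*7)² = ((-2 + 4*(-8/19)) + 98)² = ((-2 - 32/19) + 98)² = (-70/19 + 98)² = (1792/19)² = 3211264/361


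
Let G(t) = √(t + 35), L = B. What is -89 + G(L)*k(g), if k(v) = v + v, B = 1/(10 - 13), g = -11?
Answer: -89 - 44*√78/3 ≈ -218.53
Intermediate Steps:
B = -⅓ (B = 1/(-3) = -⅓ ≈ -0.33333)
L = -⅓ ≈ -0.33333
k(v) = 2*v
G(t) = √(35 + t)
-89 + G(L)*k(g) = -89 + √(35 - ⅓)*(2*(-11)) = -89 + √(104/3)*(-22) = -89 + (2*√78/3)*(-22) = -89 - 44*√78/3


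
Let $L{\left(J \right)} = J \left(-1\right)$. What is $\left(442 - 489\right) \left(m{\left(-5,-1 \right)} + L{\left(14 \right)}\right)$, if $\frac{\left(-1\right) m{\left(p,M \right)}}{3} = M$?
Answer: $517$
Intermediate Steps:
$m{\left(p,M \right)} = - 3 M$
$L{\left(J \right)} = - J$
$\left(442 - 489\right) \left(m{\left(-5,-1 \right)} + L{\left(14 \right)}\right) = \left(442 - 489\right) \left(\left(-3\right) \left(-1\right) - 14\right) = - 47 \left(3 - 14\right) = \left(-47\right) \left(-11\right) = 517$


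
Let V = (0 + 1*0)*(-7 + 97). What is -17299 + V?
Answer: -17299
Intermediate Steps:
V = 0 (V = (0 + 0)*90 = 0*90 = 0)
-17299 + V = -17299 + 0 = -17299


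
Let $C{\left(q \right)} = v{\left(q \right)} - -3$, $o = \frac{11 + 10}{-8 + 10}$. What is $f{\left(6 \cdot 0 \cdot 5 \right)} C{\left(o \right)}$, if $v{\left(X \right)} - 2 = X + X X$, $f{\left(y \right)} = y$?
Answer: $0$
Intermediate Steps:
$o = \frac{21}{2} \approx 10.5$
$v{\left(X \right)} = 2 + X + X^{2}$ ($v{\left(X \right)} = 2 + \left(X + X X\right) = 2 + \left(X + X^{2}\right) = 2 + X + X^{2}$)
$C{\left(q \right)} = 5 + q + q^{2}$ ($C{\left(q \right)} = \left(2 + q + q^{2}\right) - -3 = \left(2 + q + q^{2}\right) + 3 = 5 + q + q^{2}$)
$f{\left(6 \cdot 0 \cdot 5 \right)} C{\left(o \right)} = 6 \cdot 0 \cdot 5 \left(5 + \frac{21}{2} + \left(\frac{21}{2}\right)^{2}\right) = 0 \cdot 5 \left(5 + \frac{21}{2} + \frac{441}{4}\right) = 0 \cdot \frac{503}{4} = 0$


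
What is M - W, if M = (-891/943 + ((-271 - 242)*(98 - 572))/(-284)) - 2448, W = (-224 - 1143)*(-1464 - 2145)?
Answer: -661068232011/133906 ≈ -4.9368e+6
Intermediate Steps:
W = 4933503 (W = -1367*(-3609) = 4933503)
M = -442579293/133906 (M = (-891*1/943 - 513*(-474)*(-1/284)) - 2448 = (-891/943 + 243162*(-1/284)) - 2448 = (-891/943 - 121581/142) - 2448 = -114777405/133906 - 2448 = -442579293/133906 ≈ -3305.1)
M - W = -442579293/133906 - 1*4933503 = -442579293/133906 - 4933503 = -661068232011/133906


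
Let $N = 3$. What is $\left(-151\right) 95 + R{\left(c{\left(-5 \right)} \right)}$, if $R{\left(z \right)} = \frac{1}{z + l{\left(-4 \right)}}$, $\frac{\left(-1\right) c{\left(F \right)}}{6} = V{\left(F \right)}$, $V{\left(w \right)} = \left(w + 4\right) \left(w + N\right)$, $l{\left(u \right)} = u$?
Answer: $- \frac{229521}{16} \approx -14345.0$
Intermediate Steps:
$V{\left(w \right)} = \left(3 + w\right) \left(4 + w\right)$ ($V{\left(w \right)} = \left(w + 4\right) \left(w + 3\right) = \left(4 + w\right) \left(3 + w\right) = \left(3 + w\right) \left(4 + w\right)$)
$c{\left(F \right)} = -72 - 42 F - 6 F^{2}$ ($c{\left(F \right)} = - 6 \left(12 + F^{2} + 7 F\right) = -72 - 42 F - 6 F^{2}$)
$R{\left(z \right)} = \frac{1}{-4 + z}$ ($R{\left(z \right)} = \frac{1}{z - 4} = \frac{1}{-4 + z}$)
$\left(-151\right) 95 + R{\left(c{\left(-5 \right)} \right)} = \left(-151\right) 95 + \frac{1}{-4 - \left(-138 + 150\right)} = -14345 + \frac{1}{-4 - 12} = -14345 + \frac{1}{-16} = -14345 - \frac{1}{16} = - \frac{229521}{16}$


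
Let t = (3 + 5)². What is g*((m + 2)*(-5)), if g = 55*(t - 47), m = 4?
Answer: -28050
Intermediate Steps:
t = 64 (t = 8² = 64)
g = 935 (g = 55*(64 - 47) = 55*17 = 935)
g*((m + 2)*(-5)) = 935*((4 + 2)*(-5)) = 935*(6*(-5)) = 935*(-30) = -28050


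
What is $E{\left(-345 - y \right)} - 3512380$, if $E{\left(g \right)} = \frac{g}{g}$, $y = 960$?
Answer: $-3512379$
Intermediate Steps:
$E{\left(g \right)} = 1$
$E{\left(-345 - y \right)} - 3512380 = 1 - 3512380 = -3512379$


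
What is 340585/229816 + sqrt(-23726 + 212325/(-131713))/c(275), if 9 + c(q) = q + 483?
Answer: 340585/229816 + I*sqrt(411634072681619)/98653037 ≈ 1.482 + 0.20566*I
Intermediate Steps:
c(q) = 474 + q (c(q) = -9 + (q + 483) = -9 + (483 + q) = 474 + q)
340585/229816 + sqrt(-23726 + 212325/(-131713))/c(275) = 340585/229816 + sqrt(-23726 + 212325/(-131713))/(474 + 275) = 340585*(1/229816) + sqrt(-23726 + 212325*(-1/131713))/749 = 340585/229816 + sqrt(-23726 - 212325/131713)*(1/749) = 340585/229816 + sqrt(-3125234963/131713)*(1/749) = 340585/229816 + (I*sqrt(411634072681619)/131713)*(1/749) = 340585/229816 + I*sqrt(411634072681619)/98653037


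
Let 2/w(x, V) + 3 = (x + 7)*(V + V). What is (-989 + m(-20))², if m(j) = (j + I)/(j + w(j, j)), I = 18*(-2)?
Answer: 25986188452225/26718561 ≈ 9.7259e+5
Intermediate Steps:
w(x, V) = 2/(-3 + 2*V*(7 + x)) (w(x, V) = 2/(-3 + (x + 7)*(V + V)) = 2/(-3 + (7 + x)*(2*V)) = 2/(-3 + 2*V*(7 + x)))
I = -36
m(j) = (-36 + j)/(j + 2/(-3 + 2*j² + 14*j)) (m(j) = (j - 36)/(j + 2/(-3 + 14*j + 2*j*j)) = (-36 + j)/(j + 2/(-3 + 14*j + 2*j²)) = (-36 + j)/(j + 2/(-3 + 2*j² + 14*j)))
(-989 + m(-20))² = (-989 + (-36 - 20)*(-3 + 2*(-20)² + 14*(-20))/(2 - 20*(-3 + 2*(-20)² + 14*(-20))))² = (-989 - 56*(-3 + 2*400 - 280)/(2 - 20*(-3 + 2*400 - 280)))² = (-989 - 56*(-3 + 800 - 280)/(2 - 20*(-3 + 800 - 280)))² = (-989 - 56*517/(2 - 20*517))² = (-989 - 56*517/(2 - 10340))² = (-989 - 56*517/(-10338))² = (-989 - 1/10338*(-56)*517)² = (-989 + 14476/5169)² = (-5097665/5169)² = 25986188452225/26718561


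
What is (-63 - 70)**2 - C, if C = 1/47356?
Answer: 837680283/47356 ≈ 17689.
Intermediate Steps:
C = 1/47356 ≈ 2.1117e-5
(-63 - 70)**2 - C = (-63 - 70)**2 - 1*1/47356 = (-133)**2 - 1/47356 = 17689 - 1/47356 = 837680283/47356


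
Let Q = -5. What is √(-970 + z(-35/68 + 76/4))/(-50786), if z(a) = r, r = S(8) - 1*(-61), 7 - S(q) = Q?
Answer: -I*√897/50786 ≈ -0.00058973*I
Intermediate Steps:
S(q) = 12 (S(q) = 7 - 1*(-5) = 7 + 5 = 12)
r = 73 (r = 12 - 1*(-61) = 12 + 61 = 73)
z(a) = 73
√(-970 + z(-35/68 + 76/4))/(-50786) = √(-970 + 73)/(-50786) = √(-897)*(-1/50786) = (I*√897)*(-1/50786) = -I*√897/50786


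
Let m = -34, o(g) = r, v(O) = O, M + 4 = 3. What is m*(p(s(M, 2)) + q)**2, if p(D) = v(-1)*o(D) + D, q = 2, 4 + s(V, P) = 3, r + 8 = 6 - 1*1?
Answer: -544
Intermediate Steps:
M = -1 (M = -4 + 3 = -1)
r = -3 (r = -8 + (6 - 1*1) = -8 + (6 - 1) = -8 + 5 = -3)
s(V, P) = -1 (s(V, P) = -4 + 3 = -1)
o(g) = -3
p(D) = 3 + D (p(D) = -1*(-3) + D = 3 + D)
m*(p(s(M, 2)) + q)**2 = -34*((3 - 1) + 2)**2 = -34*(2 + 2)**2 = -34*4**2 = -34*16 = -544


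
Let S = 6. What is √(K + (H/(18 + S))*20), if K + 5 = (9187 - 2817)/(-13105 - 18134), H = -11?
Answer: I*√36880710/1602 ≈ 3.7909*I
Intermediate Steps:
K = -12505/2403 (K = -5 + (9187 - 2817)/(-13105 - 18134) = -5 + 6370/(-31239) = -5 + 6370*(-1/31239) = -5 - 490/2403 = -12505/2403 ≈ -5.2039)
√(K + (H/(18 + S))*20) = √(-12505/2403 + (-11/(18 + 6))*20) = √(-12505/2403 + (-11/24)*20) = √(-12505/2403 + ((1/24)*(-11))*20) = √(-12505/2403 - 11/24*20) = √(-12505/2403 - 55/6) = √(-69065/4806) = I*√36880710/1602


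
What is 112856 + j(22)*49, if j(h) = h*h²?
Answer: 634608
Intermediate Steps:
j(h) = h³
112856 + j(22)*49 = 112856 + 22³*49 = 112856 + 10648*49 = 112856 + 521752 = 634608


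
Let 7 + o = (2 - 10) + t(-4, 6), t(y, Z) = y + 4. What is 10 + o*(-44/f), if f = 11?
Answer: 70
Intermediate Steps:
t(y, Z) = 4 + y
o = -15 (o = -7 + ((2 - 10) + (4 - 4)) = -7 + (-8 + 0) = -7 - 8 = -15)
10 + o*(-44/f) = 10 - (-660)/11 = 10 - 15*(-4) = 10 + 60 = 70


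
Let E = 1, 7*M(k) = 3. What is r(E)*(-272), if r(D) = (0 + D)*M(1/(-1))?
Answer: -816/7 ≈ -116.57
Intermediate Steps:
M(k) = 3/7 (M(k) = (1/7)*3 = 3/7)
r(D) = 3*D/7 (r(D) = (0 + D)*(3/7) = D*(3/7) = 3*D/7)
r(E)*(-272) = ((3/7)*1)*(-272) = (3/7)*(-272) = -816/7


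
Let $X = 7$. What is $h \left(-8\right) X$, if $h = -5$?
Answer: $280$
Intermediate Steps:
$h \left(-8\right) X = \left(-5\right) \left(-8\right) 7 = 40 \cdot 7 = 280$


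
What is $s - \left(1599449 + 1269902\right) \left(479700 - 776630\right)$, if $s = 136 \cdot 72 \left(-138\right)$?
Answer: $851995041134$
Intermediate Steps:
$s = -1351296$ ($s = 9792 \left(-138\right) = -1351296$)
$s - \left(1599449 + 1269902\right) \left(479700 - 776630\right) = -1351296 - \left(1599449 + 1269902\right) \left(479700 - 776630\right) = -1351296 - 2869351 \left(-296930\right) = -1351296 - -851996392430 = -1351296 + 851996392430 = 851995041134$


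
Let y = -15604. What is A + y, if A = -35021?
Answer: -50625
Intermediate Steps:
A + y = -35021 - 15604 = -50625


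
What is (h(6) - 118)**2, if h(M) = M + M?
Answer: 11236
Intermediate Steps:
h(M) = 2*M
(h(6) - 118)**2 = (2*6 - 118)**2 = (12 - 118)**2 = (-106)**2 = 11236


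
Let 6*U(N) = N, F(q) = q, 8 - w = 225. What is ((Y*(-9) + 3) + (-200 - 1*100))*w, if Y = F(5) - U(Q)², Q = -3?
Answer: 294903/4 ≈ 73726.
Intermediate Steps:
w = -217 (w = 8 - 1*225 = 8 - 225 = -217)
U(N) = N/6
Y = 19/4 (Y = 5 - ((⅙)*(-3))² = 5 - (-½)² = 5 - 1*¼ = 5 - ¼ = 19/4 ≈ 4.7500)
((Y*(-9) + 3) + (-200 - 1*100))*w = (((19/4)*(-9) + 3) + (-200 - 1*100))*(-217) = ((-171/4 + 3) + (-200 - 100))*(-217) = (-159/4 - 300)*(-217) = -1359/4*(-217) = 294903/4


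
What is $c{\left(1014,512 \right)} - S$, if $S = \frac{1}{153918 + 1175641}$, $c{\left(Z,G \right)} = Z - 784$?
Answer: $\frac{305798569}{1329559} \approx 230.0$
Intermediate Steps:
$c{\left(Z,G \right)} = -784 + Z$
$S = \frac{1}{1329559} \approx 7.5213 \cdot 10^{-7}$
$c{\left(1014,512 \right)} - S = \left(-784 + 1014\right) - \frac{1}{1329559} = 230 - \frac{1}{1329559} = \frac{305798569}{1329559}$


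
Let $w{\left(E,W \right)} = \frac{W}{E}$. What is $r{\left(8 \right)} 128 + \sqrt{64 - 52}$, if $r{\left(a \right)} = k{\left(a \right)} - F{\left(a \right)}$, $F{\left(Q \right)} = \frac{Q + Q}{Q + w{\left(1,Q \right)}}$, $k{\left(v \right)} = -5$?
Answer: $-768 + 2 \sqrt{3} \approx -764.54$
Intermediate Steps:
$F{\left(Q \right)} = 1$ ($F{\left(Q \right)} = \frac{Q + Q}{Q + \frac{Q}{1}} = \frac{2 Q}{Q + Q 1} = \frac{2 Q}{Q + Q} = \frac{2 Q}{2 Q} = 2 Q \frac{1}{2 Q} = 1$)
$r{\left(a \right)} = -6$ ($r{\left(a \right)} = -5 - 1 = -6$)
$r{\left(8 \right)} 128 + \sqrt{64 - 52} = \left(-6\right) 128 + \sqrt{64 - 52} = -768 + \sqrt{12} = -768 + 2 \sqrt{3}$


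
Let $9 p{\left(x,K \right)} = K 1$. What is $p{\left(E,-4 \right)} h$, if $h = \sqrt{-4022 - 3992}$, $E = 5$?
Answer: $- \frac{4 i \sqrt{8014}}{9} \approx - 39.787 i$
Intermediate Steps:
$p{\left(x,K \right)} = \frac{K}{9}$ ($p{\left(x,K \right)} = \frac{K 1}{9} = \frac{K}{9}$)
$h = i \sqrt{8014}$ ($h = \sqrt{-8014} = i \sqrt{8014} \approx 89.521 i$)
$p{\left(E,-4 \right)} h = \frac{1}{9} \left(-4\right) i \sqrt{8014} = - \frac{4 i \sqrt{8014}}{9}$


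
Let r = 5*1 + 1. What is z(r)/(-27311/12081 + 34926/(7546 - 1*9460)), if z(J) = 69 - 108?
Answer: 11561517/6079670 ≈ 1.9017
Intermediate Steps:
r = 6 (r = 5 + 1 = 6)
z(J) = -39
z(r)/(-27311/12081 + 34926/(7546 - 1*9460)) = -39/(-27311/12081 + 34926/(7546 - 1*9460)) = -39/(-27311*1/12081 + 34926/(7546 - 9460)) = -39/(-27311/12081 + 34926/(-1914)) = -39/(-27311/12081 + 34926*(-1/1914)) = -39/(-27311/12081 - 5821/319) = -39/(-79035710/3853839) = -39*(-3853839/79035710) = 11561517/6079670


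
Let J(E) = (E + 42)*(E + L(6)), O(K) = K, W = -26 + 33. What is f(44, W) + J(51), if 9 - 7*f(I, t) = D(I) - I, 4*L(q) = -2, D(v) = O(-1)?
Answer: 65859/14 ≈ 4704.2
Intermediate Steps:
W = 7
D(v) = -1
L(q) = -½ (L(q) = (¼)*(-2) = -½)
f(I, t) = 10/7 + I/7 (f(I, t) = 9/7 - (-1 - I)/7 = 9/7 + (⅐ + I/7) = 10/7 + I/7)
J(E) = (42 + E)*(-½ + E) (J(E) = (E + 42)*(E - ½) = (42 + E)*(-½ + E))
f(44, W) + J(51) = (10/7 + (⅐)*44) + (-21 + 51² + (83/2)*51) = (10/7 + 44/7) + (-21 + 2601 + 4233/2) = 54/7 + 9393/2 = 65859/14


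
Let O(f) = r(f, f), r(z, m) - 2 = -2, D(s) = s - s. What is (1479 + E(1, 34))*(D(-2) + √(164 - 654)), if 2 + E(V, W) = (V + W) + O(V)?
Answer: 10584*I*√10 ≈ 33470.0*I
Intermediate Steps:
D(s) = 0
r(z, m) = 0 (r(z, m) = 2 - 2 = 0)
O(f) = 0
E(V, W) = -2 + V + W (E(V, W) = -2 + ((V + W) + 0) = -2 + (V + W) = -2 + V + W)
(1479 + E(1, 34))*(D(-2) + √(164 - 654)) = (1479 + (-2 + 1 + 34))*(0 + √(164 - 654)) = (1479 + 33)*(0 + √(-490)) = 1512*(0 + 7*I*√10) = 1512*(7*I*√10) = 10584*I*√10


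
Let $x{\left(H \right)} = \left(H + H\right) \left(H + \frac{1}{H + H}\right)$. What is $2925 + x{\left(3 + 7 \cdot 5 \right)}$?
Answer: $5814$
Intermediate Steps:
$x{\left(H \right)} = 2 H \left(H + \frac{1}{2 H}\right)$
$2925 + x{\left(3 + 7 \cdot 5 \right)} = 2925 + \left(1 + 2 \left(3 + 7 \cdot 5\right)^{2}\right) = 2925 + \left(1 + 2 \left(3 + 35\right)^{2}\right) = 2925 + \left(1 + 2 \cdot 38^{2}\right) = 2925 + \left(1 + 2 \cdot 1444\right) = 2925 + \left(1 + 2888\right) = 2925 + 2889 = 5814$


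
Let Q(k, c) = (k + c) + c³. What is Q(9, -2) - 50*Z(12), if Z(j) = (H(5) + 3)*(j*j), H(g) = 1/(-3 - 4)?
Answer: -144007/7 ≈ -20572.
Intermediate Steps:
Q(k, c) = c + k + c³ (Q(k, c) = (c + k) + c³ = c + k + c³)
H(g) = -⅐ (H(g) = 1/(-7) = -⅐)
Z(j) = 20*j²/7 (Z(j) = (-⅐ + 3)*(j*j) = 20*j²/7)
Q(9, -2) - 50*Z(12) = (-2 + 9 + (-2)³) - 1000*12²/7 = (-2 + 9 - 8) - 1000*144/7 = -1 - 50*2880/7 = -1 - 144000/7 = -144007/7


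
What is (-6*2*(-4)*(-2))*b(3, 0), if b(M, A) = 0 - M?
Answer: 288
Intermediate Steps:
b(M, A) = -M
(-6*2*(-4)*(-2))*b(3, 0) = (-6*2*(-4)*(-2))*(-1*3) = -(-48)*(-2)*(-3) = -6*16*(-3) = -96*(-3) = 288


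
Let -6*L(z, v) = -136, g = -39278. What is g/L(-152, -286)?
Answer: -58917/34 ≈ -1732.9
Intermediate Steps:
L(z, v) = 68/3 (L(z, v) = -⅙*(-136) = 68/3)
g/L(-152, -286) = -39278/68/3 = -39278*3/68 = -58917/34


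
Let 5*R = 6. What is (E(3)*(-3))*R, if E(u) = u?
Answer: -54/5 ≈ -10.800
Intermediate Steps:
R = 6/5 (R = (⅕)*6 = 6/5 ≈ 1.2000)
(E(3)*(-3))*R = (3*(-3))*(6/5) = -9*6/5 = -54/5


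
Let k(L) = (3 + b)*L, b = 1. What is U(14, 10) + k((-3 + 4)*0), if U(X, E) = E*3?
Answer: 30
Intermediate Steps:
U(X, E) = 3*E
k(L) = 4*L (k(L) = (3 + 1)*L = 4*L)
U(14, 10) + k((-3 + 4)*0) = 3*10 + 4*((-3 + 4)*0) = 30 + 4*(1*0) = 30 + 4*0 = 30 + 0 = 30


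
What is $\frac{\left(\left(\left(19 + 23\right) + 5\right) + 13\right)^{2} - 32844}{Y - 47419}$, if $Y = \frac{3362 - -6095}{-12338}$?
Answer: $\frac{120270824}{195021693} \approx 0.6167$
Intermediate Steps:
$Y = - \frac{9457}{12338}$ ($Y = \left(3362 + 6095\right) \left(- \frac{1}{12338}\right) = 9457 \left(- \frac{1}{12338}\right) = - \frac{9457}{12338} \approx -0.76649$)
$\frac{\left(\left(\left(19 + 23\right) + 5\right) + 13\right)^{2} - 32844}{Y - 47419} = \frac{\left(\left(\left(19 + 23\right) + 5\right) + 13\right)^{2} - 32844}{- \frac{9457}{12338} - 47419} = \frac{\left(\left(42 + 5\right) + 13\right)^{2} - 32844}{- \frac{585065079}{12338}} = \left(\left(47 + 13\right)^{2} - 32844\right) \left(- \frac{12338}{585065079}\right) = \left(60^{2} - 32844\right) \left(- \frac{12338}{585065079}\right) = \left(3600 - 32844\right) \left(- \frac{12338}{585065079}\right) = \left(-29244\right) \left(- \frac{12338}{585065079}\right) = \frac{120270824}{195021693}$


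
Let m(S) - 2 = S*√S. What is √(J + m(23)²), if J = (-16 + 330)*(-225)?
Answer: √(-58479 + 92*√23) ≈ 240.91*I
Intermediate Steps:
m(S) = 2 + S^(3/2) (m(S) = 2 + S*√S = 2 + S^(3/2))
J = -70650 (J = 314*(-225) = -70650)
√(J + m(23)²) = √(-70650 + (2 + 23^(3/2))²) = √(-70650 + (2 + 23*√23)²)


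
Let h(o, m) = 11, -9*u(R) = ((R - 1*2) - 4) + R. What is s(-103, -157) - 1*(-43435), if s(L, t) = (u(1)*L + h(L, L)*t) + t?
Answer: 373547/9 ≈ 41505.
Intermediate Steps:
u(R) = ⅔ - 2*R/9 (u(R) = -(((R - 1*2) - 4) + R)/9 = -(((R - 2) - 4) + R)/9 = -(((-2 + R) - 4) + R)/9 = -((-6 + R) + R)/9 = -(-6 + 2*R)/9 = ⅔ - 2*R/9)
s(L, t) = 12*t + 4*L/9 (s(L, t) = ((⅔ - 2/9*1)*L + 11*t) + t = ((⅔ - 2/9)*L + 11*t) + t = (4*L/9 + 11*t) + t = (11*t + 4*L/9) + t = 12*t + 4*L/9)
s(-103, -157) - 1*(-43435) = (12*(-157) + (4/9)*(-103)) - 1*(-43435) = (-1884 - 412/9) + 43435 = -17368/9 + 43435 = 373547/9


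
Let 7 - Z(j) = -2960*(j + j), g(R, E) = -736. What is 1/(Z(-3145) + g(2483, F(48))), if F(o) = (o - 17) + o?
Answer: -1/18619129 ≈ -5.3708e-8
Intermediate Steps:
F(o) = -17 + 2*o (F(o) = (-17 + o) + o = -17 + 2*o)
Z(j) = 7 + 5920*j (Z(j) = 7 - (-2960)*(j + j) = 7 - (-2960)*2*j = 7 - (-5920)*j = 7 + 5920*j)
1/(Z(-3145) + g(2483, F(48))) = 1/((7 + 5920*(-3145)) - 736) = 1/((7 - 18618400) - 736) = 1/(-18618393 - 736) = 1/(-18619129) = -1/18619129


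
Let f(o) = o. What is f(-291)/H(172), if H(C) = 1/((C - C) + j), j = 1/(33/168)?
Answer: -16296/11 ≈ -1481.5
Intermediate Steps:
j = 56/11 (j = 1/(33*(1/168)) = 1/(11/56) = 56/11 ≈ 5.0909)
H(C) = 11/56 (H(C) = 1/((C - C) + 56/11) = 1/(0 + 56/11) = 1/(56/11) = 11/56)
f(-291)/H(172) = -291/11/56 = -291*56/11 = -16296/11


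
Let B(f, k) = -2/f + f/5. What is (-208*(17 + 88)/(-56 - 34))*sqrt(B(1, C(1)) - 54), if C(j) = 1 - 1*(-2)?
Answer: 728*I*sqrt(155)/5 ≈ 1812.7*I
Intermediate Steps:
C(j) = 3 (C(j) = 1 + 2 = 3)
B(f, k) = -2/f + f/5 (B(f, k) = -2/f + f*(1/5) = -2/f + f/5)
(-208*(17 + 88)/(-56 - 34))*sqrt(B(1, C(1)) - 54) = (-208*(17 + 88)/(-56 - 34))*sqrt((-2/1 + (1/5)*1) - 54) = (-21840/(-90))*sqrt((-2*1 + 1/5) - 54) = (-21840*(-1)/90)*sqrt((-2 + 1/5) - 54) = (-208*(-7/6))*sqrt(-9/5 - 54) = 728*sqrt(-279/5)/3 = 728*(3*I*sqrt(155)/5)/3 = 728*I*sqrt(155)/5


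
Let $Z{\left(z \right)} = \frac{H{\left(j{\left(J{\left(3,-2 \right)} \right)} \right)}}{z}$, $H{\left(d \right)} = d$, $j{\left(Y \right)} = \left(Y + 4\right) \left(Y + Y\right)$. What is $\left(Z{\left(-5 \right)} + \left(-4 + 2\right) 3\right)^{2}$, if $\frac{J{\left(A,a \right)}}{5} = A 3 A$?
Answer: $56430144$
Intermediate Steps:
$J{\left(A,a \right)} = 15 A^{2}$ ($J{\left(A,a \right)} = 5 A 3 A = 5 \cdot 3 A A = 5 \cdot 3 A^{2} = 15 A^{2}$)
$j{\left(Y \right)} = 2 Y \left(4 + Y\right)$ ($j{\left(Y \right)} = \left(4 + Y\right) 2 Y = 2 Y \left(4 + Y\right)$)
$Z{\left(z \right)} = \frac{37530}{z}$ ($Z{\left(z \right)} = \frac{2 \cdot 15 \cdot 3^{2} \left(4 + 15 \cdot 3^{2}\right)}{z} = \frac{2 \cdot 15 \cdot 9 \left(4 + 15 \cdot 9\right)}{z} = \frac{2 \cdot 135 \left(4 + 135\right)}{z} = \frac{2 \cdot 135 \cdot 139}{z} = \frac{37530}{z}$)
$\left(Z{\left(-5 \right)} + \left(-4 + 2\right) 3\right)^{2} = \left(\frac{37530}{-5} + \left(-4 + 2\right) 3\right)^{2} = \left(37530 \left(- \frac{1}{5}\right) - 6\right)^{2} = \left(-7506 - 6\right)^{2} = \left(-7512\right)^{2} = 56430144$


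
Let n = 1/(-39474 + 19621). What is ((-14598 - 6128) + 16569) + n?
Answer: -82528922/19853 ≈ -4157.0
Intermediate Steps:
n = -1/19853 (n = 1/(-19853) = -1/19853 ≈ -5.0370e-5)
((-14598 - 6128) + 16569) + n = ((-14598 - 6128) + 16569) - 1/19853 = (-20726 + 16569) - 1/19853 = -4157 - 1/19853 = -82528922/19853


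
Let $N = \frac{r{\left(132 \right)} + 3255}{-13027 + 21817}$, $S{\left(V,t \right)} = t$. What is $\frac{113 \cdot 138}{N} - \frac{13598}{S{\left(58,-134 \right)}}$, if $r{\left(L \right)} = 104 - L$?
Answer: $\frac{9205714793}{216209} \approx 42578.0$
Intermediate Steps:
$N = \frac{3227}{8790}$ ($N = \frac{\left(104 - 132\right) + 3255}{-13027 + 21817} = \frac{\left(104 - 132\right) + 3255}{8790} = \left(-28 + 3255\right) \frac{1}{8790} = 3227 \cdot \frac{1}{8790} = \frac{3227}{8790} \approx 0.36712$)
$\frac{113 \cdot 138}{N} - \frac{13598}{S{\left(58,-134 \right)}} = \frac{113 \cdot 138}{\frac{3227}{8790}} - \frac{13598}{-134} = 15594 \cdot \frac{8790}{3227} - - \frac{6799}{67} = \frac{137071260}{3227} + \frac{6799}{67} = \frac{9205714793}{216209}$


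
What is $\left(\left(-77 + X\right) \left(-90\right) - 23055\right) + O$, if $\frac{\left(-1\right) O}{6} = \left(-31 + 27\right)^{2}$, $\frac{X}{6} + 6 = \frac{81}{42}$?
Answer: $- \frac{98157}{7} \approx -14022.0$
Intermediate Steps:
$X = - \frac{171}{7}$ ($X = -36 + 6 \cdot \frac{81}{42} = -36 + 6 \cdot 81 \cdot \frac{1}{42} = -36 + 6 \cdot \frac{27}{14} = -36 + \frac{81}{7} = - \frac{171}{7} \approx -24.429$)
$O = -96$ ($O = - 6 \left(-31 + 27\right)^{2} = - 6 \left(-4\right)^{2} = \left(-6\right) 16 = -96$)
$\left(\left(-77 + X\right) \left(-90\right) - 23055\right) + O = \left(\left(-77 - \frac{171}{7}\right) \left(-90\right) - 23055\right) - 96 = \left(\left(- \frac{710}{7}\right) \left(-90\right) - 23055\right) - 96 = \left(\frac{63900}{7} - 23055\right) - 96 = - \frac{97485}{7} - 96 = - \frac{98157}{7}$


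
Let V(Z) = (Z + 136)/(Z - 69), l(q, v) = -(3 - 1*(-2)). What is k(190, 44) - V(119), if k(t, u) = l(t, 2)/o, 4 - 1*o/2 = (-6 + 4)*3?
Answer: -107/20 ≈ -5.3500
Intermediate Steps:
l(q, v) = -5 (l(q, v) = -(3 + 2) = -1*5 = -5)
o = 20 (o = 8 - 2*(-6 + 4)*3 = 8 - (-4)*3 = 8 - 2*(-6) = 8 + 12 = 20)
k(t, u) = -1/4 (k(t, u) = -5/20 = -5*1/20 = -1/4)
V(Z) = (136 + Z)/(-69 + Z)
k(190, 44) - V(119) = -1/4 - (136 + 119)/(-69 + 119) = -1/4 - 255/50 = -1/4 - 1*51/10 = -1/4 - 51/10 = -107/20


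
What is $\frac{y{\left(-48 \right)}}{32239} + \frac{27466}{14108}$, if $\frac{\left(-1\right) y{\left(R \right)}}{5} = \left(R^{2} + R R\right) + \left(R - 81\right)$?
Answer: $\frac{284763857}{227413906} \approx 1.2522$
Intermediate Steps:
$y{\left(R \right)} = 405 - 10 R^{2} - 5 R$ ($y{\left(R \right)} = - 5 \left(\left(R^{2} + R R\right) + \left(R - 81\right)\right) = - 5 \left(\left(R^{2} + R^{2}\right) + \left(R - 81\right)\right) = - 5 \left(2 R^{2} + \left(-81 + R\right)\right) = - 5 \left(-81 + R + 2 R^{2}\right) = 405 - 10 R^{2} - 5 R$)
$\frac{y{\left(-48 \right)}}{32239} + \frac{27466}{14108} = \frac{405 - 10 \left(-48\right)^{2} - -240}{32239} + \frac{27466}{14108} = \left(405 - 23040 + 240\right) \frac{1}{32239} + 27466 \cdot \frac{1}{14108} = \left(405 - 23040 + 240\right) \frac{1}{32239} + \frac{13733}{7054} = \left(-22395\right) \frac{1}{32239} + \frac{13733}{7054} = - \frac{22395}{32239} + \frac{13733}{7054} = \frac{284763857}{227413906}$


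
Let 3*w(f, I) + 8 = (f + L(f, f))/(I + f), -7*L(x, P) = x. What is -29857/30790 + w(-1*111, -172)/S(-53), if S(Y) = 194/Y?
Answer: -4824169477/17749542090 ≈ -0.27179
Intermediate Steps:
L(x, P) = -x/7
w(f, I) = -8/3 + 2*f/(7*(I + f)) (w(f, I) = -8/3 + ((f - f/7)/(I + f))/3 = -8/3 + ((6*f/7)/(I + f))/3 = -8/3 + (6*f/(7*(I + f)))/3 = -8/3 + 2*f/(7*(I + f)))
-29857/30790 + w(-1*111, -172)/S(-53) = -29857/30790 + (2*(-28*(-172) - (-25)*111)/(21*(-172 - 1*111)))/((194/(-53))) = -29857*1/30790 + (2*(4816 - 25*(-111))/(21*(-172 - 111)))/((194*(-1/53))) = -29857/30790 + ((2/21)*(4816 + 2775)/(-283))/(-194/53) = -29857/30790 + ((2/21)*(-1/283)*7591)*(-53/194) = -29857/30790 - 15182/5943*(-53/194) = -29857/30790 + 402323/576471 = -4824169477/17749542090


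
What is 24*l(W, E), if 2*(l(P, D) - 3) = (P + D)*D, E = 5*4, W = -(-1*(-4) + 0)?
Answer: 3912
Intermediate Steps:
W = -4 (W = -(4 + 0) = -1*4 = -4)
E = 20
l(P, D) = 3 + D*(D + P)/2 (l(P, D) = 3 + ((P + D)*D)/2 = 3 + ((D + P)*D)/2 = 3 + (D*(D + P))/2 = 3 + D*(D + P)/2)
24*l(W, E) = 24*(3 + (1/2)*20**2 + (1/2)*20*(-4)) = 24*(3 + (1/2)*400 - 40) = 24*(3 + 200 - 40) = 24*163 = 3912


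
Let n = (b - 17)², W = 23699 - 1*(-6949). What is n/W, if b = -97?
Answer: 1083/2554 ≈ 0.42404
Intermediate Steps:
W = 30648 (W = 23699 + 6949 = 30648)
n = 12996 (n = (-97 - 17)² = (-114)² = 12996)
n/W = 12996/30648 = 12996*(1/30648) = 1083/2554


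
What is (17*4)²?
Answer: 4624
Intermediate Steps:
(17*4)² = 68² = 4624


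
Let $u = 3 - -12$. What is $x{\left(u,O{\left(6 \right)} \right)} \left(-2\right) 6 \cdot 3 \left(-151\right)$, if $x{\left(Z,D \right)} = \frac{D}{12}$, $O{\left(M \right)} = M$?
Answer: $2718$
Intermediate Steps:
$u = 15$ ($u = 3 + 12 = 15$)
$x{\left(Z,D \right)} = \frac{D}{12}$ ($x{\left(Z,D \right)} = D \frac{1}{12} = \frac{D}{12}$)
$x{\left(u,O{\left(6 \right)} \right)} \left(-2\right) 6 \cdot 3 \left(-151\right) = \frac{1}{12} \cdot 6 \left(-2\right) 6 \cdot 3 \left(-151\right) = \frac{\left(-12\right) 3}{2} \left(-151\right) = \frac{1}{2} \left(-36\right) \left(-151\right) = \left(-18\right) \left(-151\right) = 2718$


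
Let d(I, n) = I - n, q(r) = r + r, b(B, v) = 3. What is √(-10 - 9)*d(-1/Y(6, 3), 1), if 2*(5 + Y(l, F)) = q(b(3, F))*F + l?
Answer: -8*I*√19/7 ≈ -4.9816*I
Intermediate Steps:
q(r) = 2*r
Y(l, F) = -5 + l/2 + 3*F (Y(l, F) = -5 + ((2*3)*F + l)/2 = -5 + (6*F + l)/2 = -5 + (l + 6*F)/2 = -5 + (l/2 + 3*F) = -5 + l/2 + 3*F)
√(-10 - 9)*d(-1/Y(6, 3), 1) = √(-10 - 9)*(-1/(-5 + (½)*6 + 3*3) - 1*1) = √(-19)*(-1/(-5 + 3 + 9) - 1) = (I*√19)*(-1/7 - 1) = (I*√19)*(-1*⅐ - 1) = (I*√19)*(-⅐ - 1) = (I*√19)*(-8/7) = -8*I*√19/7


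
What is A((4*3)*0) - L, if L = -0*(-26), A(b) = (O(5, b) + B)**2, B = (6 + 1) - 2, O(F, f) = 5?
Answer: 100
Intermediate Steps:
B = 5 (B = 7 - 2 = 5)
A(b) = 100 (A(b) = (5 + 5)**2 = 10**2 = 100)
L = 0 (L = -111*0 = 0)
A((4*3)*0) - L = 100 - 1*0 = 100 + 0 = 100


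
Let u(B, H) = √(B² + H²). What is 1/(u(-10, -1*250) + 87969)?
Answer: 87969/7738482361 - 10*√626/7738482361 ≈ 1.1335e-5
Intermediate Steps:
1/(u(-10, -1*250) + 87969) = 1/(√((-10)² + (-1*250)²) + 87969) = 1/(√(100 + (-250)²) + 87969) = 1/(√(100 + 62500) + 87969) = 1/(√62600 + 87969) = 1/(10*√626 + 87969) = 1/(87969 + 10*√626)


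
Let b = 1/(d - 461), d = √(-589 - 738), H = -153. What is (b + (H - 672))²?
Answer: (627537900*√1327 + 143744676901*I)/(2*(461*√1327 + 105597*I)) ≈ 6.8063e+5 + 0.28107*I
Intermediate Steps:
d = I*√1327 (d = √(-1327) = I*√1327 ≈ 36.428*I)
b = 1/(-461 + I*√1327) (b = 1/(I*√1327 - 461) = 1/(-461 + I*√1327) ≈ -0.0021557 - 0.00017035*I)
(b + (H - 672))² = ((-461/213848 - I*√1327/213848) + (-153 - 672))² = ((-461/213848 - I*√1327/213848) - 825)² = (-176425061/213848 - I*√1327/213848)²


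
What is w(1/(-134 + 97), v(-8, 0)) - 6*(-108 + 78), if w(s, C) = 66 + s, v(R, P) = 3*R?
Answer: 9101/37 ≈ 245.97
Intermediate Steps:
w(1/(-134 + 97), v(-8, 0)) - 6*(-108 + 78) = (66 + 1/(-134 + 97)) - 6*(-108 + 78) = (66 + 1/(-37)) - 6*(-30) = (66 - 1/37) - 1*(-180) = 2441/37 + 180 = 9101/37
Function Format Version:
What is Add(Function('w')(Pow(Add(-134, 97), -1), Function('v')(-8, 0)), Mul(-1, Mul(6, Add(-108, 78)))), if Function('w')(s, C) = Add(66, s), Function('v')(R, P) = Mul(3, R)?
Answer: Rational(9101, 37) ≈ 245.97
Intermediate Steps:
Add(Function('w')(Pow(Add(-134, 97), -1), Function('v')(-8, 0)), Mul(-1, Mul(6, Add(-108, 78)))) = Add(Add(66, Pow(Add(-134, 97), -1)), Mul(-1, Mul(6, Add(-108, 78)))) = Add(Add(66, Pow(-37, -1)), Mul(-1, Mul(6, -30))) = Add(Add(66, Rational(-1, 37)), Mul(-1, -180)) = Add(Rational(2441, 37), 180) = Rational(9101, 37)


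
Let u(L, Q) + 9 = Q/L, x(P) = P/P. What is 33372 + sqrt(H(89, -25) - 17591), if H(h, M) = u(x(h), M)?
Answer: 33372 + 5*I*sqrt(705) ≈ 33372.0 + 132.76*I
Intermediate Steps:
x(P) = 1
u(L, Q) = -9 + Q/L
H(h, M) = -9 + M (H(h, M) = -9 + M/1 = -9 + M*1 = -9 + M)
33372 + sqrt(H(89, -25) - 17591) = 33372 + sqrt((-9 - 25) - 17591) = 33372 + sqrt(-34 - 17591) = 33372 + sqrt(-17625) = 33372 + 5*I*sqrt(705)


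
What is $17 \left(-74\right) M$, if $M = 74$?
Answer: $-93092$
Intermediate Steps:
$17 \left(-74\right) M = 17 \left(-74\right) 74 = \left(-1258\right) 74 = -93092$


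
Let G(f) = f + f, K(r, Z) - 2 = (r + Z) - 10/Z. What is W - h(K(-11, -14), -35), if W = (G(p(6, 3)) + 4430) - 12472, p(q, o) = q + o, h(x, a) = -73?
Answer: -7951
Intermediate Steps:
K(r, Z) = 2 + Z + r - 10/Z (K(r, Z) = 2 + ((r + Z) - 10/Z) = 2 + ((Z + r) - 10/Z) = 2 + (Z + r - 10/Z) = 2 + Z + r - 10/Z)
p(q, o) = o + q
G(f) = 2*f
W = -8024 (W = (2*(3 + 6) + 4430) - 12472 = (2*9 + 4430) - 12472 = (18 + 4430) - 12472 = 4448 - 12472 = -8024)
W - h(K(-11, -14), -35) = -8024 - 1*(-73) = -8024 + 73 = -7951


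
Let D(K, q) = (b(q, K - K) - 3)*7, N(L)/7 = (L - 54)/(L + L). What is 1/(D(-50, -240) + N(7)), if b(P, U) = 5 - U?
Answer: -2/19 ≈ -0.10526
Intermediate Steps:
N(L) = 7*(-54 + L)/(2*L) (N(L) = 7*((L - 54)/(L + L)) = 7*((-54 + L)/((2*L))) = 7*((-54 + L)*(1/(2*L))) = 7*((-54 + L)/(2*L)) = 7*(-54 + L)/(2*L))
b(P, U) = 5 - U
D(K, q) = 14 (D(K, q) = ((5 - (K - K)) - 3)*7 = ((5 - 1*0) - 3)*7 = ((5 + 0) - 3)*7 = (5 - 3)*7 = 2*7 = 14)
1/(D(-50, -240) + N(7)) = 1/(14 + (7/2 - 189/7)) = 1/(14 + (7/2 - 189*⅐)) = 1/(14 + (7/2 - 27)) = 1/(14 - 47/2) = 1/(-19/2) = -2/19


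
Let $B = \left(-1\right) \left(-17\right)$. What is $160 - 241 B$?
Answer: $-3937$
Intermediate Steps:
$B = 17$
$160 - 241 B = 160 - 4097 = -3937$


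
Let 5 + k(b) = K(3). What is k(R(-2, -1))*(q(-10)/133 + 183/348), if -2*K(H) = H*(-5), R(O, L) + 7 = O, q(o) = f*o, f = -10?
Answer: 98565/30856 ≈ 3.1944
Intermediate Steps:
q(o) = -10*o
R(O, L) = -7 + O
K(H) = 5*H/2 (K(H) = -H*(-5)/2 = -(-5)*H/2 = 5*H/2)
k(b) = 5/2 (k(b) = -5 + (5/2)*3 = -5 + 15/2 = 5/2)
k(R(-2, -1))*(q(-10)/133 + 183/348) = 5*(-10*(-10)/133 + 183/348)/2 = 5*(100*(1/133) + 183*(1/348))/2 = 5*(100/133 + 61/116)/2 = (5/2)*(19713/15428) = 98565/30856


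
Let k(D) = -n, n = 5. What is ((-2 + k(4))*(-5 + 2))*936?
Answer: 19656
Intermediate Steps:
k(D) = -5 (k(D) = -1*5 = -5)
((-2 + k(4))*(-5 + 2))*936 = ((-2 - 5)*(-5 + 2))*936 = -7*(-3)*936 = 21*936 = 19656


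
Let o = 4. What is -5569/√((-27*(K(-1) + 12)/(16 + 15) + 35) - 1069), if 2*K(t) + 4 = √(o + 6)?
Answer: 5569*I*√62/√(64648 + 27*√10) ≈ 172.35*I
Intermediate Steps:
K(t) = -2 + √10/2 (K(t) = -2 + √(4 + 6)/2 = -2 + √10/2)
-5569/√((-27*(K(-1) + 12)/(16 + 15) + 35) - 1069) = -5569/√((-27*((-2 + √10/2) + 12)/(16 + 15) + 35) - 1069) = -5569/√((-27*(10 + √10/2)/31 + 35) - 1069) = -5569/√((-27*(10/31 + √10/62) + 35) - 1069) = -5569/√(((-270/31 - 27*√10/62) + 35) - 1069) = -5569/√((815/31 - 27*√10/62) - 1069) = -5569/√(-32324/31 - 27*√10/62)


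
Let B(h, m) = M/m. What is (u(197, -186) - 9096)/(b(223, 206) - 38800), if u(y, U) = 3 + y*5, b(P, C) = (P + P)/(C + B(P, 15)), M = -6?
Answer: 4167512/19942085 ≈ 0.20898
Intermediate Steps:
B(h, m) = -6/m
b(P, C) = 2*P/(-⅖ + C) (b(P, C) = (P + P)/(C - 6/15) = (2*P)/(C - 6*1/15) = (2*P)/(C - ⅖) = (2*P)/(-⅖ + C) = 2*P/(-⅖ + C))
u(y, U) = 3 + 5*y
(u(197, -186) - 9096)/(b(223, 206) - 38800) = ((3 + 5*197) - 9096)/(10*223/(-2 + 5*206) - 38800) = ((3 + 985) - 9096)/(10*223/(-2 + 1030) - 38800) = (988 - 9096)/(10*223/1028 - 38800) = -8108/(10*223*(1/1028) - 38800) = -8108/(1115/514 - 38800) = -8108/(-19942085/514) = -8108*(-514/19942085) = 4167512/19942085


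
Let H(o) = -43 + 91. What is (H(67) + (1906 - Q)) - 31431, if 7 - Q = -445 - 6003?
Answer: -35932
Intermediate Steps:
H(o) = 48
Q = 6455 (Q = 7 - (-445 - 6003) = 7 - 1*(-6448) = 7 + 6448 = 6455)
(H(67) + (1906 - Q)) - 31431 = (48 + (1906 - 1*6455)) - 31431 = (48 + (1906 - 6455)) - 31431 = (48 - 4549) - 31431 = -4501 - 31431 = -35932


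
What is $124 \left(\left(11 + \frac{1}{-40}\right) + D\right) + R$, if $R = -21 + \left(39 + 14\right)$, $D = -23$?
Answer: $- \frac{14591}{10} \approx -1459.1$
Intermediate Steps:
$R = 32$ ($R = -21 + 53 = 32$)
$124 \left(\left(11 + \frac{1}{-40}\right) + D\right) + R = 124 \left(\left(11 + \frac{1}{-40}\right) - 23\right) + 32 = 124 \left(\left(11 - \frac{1}{40}\right) - 23\right) + 32 = 124 \left(\frac{439}{40} - 23\right) + 32 = 124 \left(- \frac{481}{40}\right) + 32 = - \frac{14911}{10} + 32 = - \frac{14591}{10}$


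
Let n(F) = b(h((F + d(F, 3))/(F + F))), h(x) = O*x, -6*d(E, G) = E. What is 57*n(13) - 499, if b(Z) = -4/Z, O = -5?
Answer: -9739/25 ≈ -389.56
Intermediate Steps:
d(E, G) = -E/6
h(x) = -5*x
n(F) = 48/25 (n(F) = -4*(-(F + F)/(5*(F - F/6))) = -4/((-5*5*F/6/(2*F))) = -4/((-5*5*F/6*1/(2*F))) = -4/((-5*5/12)) = -4/(-25/12) = -4*(-12/25) = 48/25)
57*n(13) - 499 = 57*(48/25) - 499 = 2736/25 - 499 = -9739/25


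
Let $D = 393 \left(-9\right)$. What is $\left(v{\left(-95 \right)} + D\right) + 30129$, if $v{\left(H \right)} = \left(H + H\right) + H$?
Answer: $26307$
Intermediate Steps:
$D = -3537$
$v{\left(H \right)} = 3 H$ ($v{\left(H \right)} = 2 H + H = 3 H$)
$\left(v{\left(-95 \right)} + D\right) + 30129 = \left(3 \left(-95\right) - 3537\right) + 30129 = \left(-285 - 3537\right) + 30129 = -3822 + 30129 = 26307$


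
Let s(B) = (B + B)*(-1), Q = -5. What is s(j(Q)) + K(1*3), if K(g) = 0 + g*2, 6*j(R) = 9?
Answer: 3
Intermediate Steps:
j(R) = 3/2 (j(R) = (⅙)*9 = 3/2)
K(g) = 2*g (K(g) = 0 + 2*g = 2*g)
s(B) = -2*B (s(B) = (2*B)*(-1) = -2*B)
s(j(Q)) + K(1*3) = -2*3/2 + 2*(1*3) = -3 + 2*3 = -3 + 6 = 3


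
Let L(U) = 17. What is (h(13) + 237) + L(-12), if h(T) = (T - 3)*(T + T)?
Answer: 514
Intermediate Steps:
h(T) = 2*T*(-3 + T) (h(T) = (-3 + T)*(2*T) = 2*T*(-3 + T))
(h(13) + 237) + L(-12) = (2*13*(-3 + 13) + 237) + 17 = (2*13*10 + 237) + 17 = (260 + 237) + 17 = 497 + 17 = 514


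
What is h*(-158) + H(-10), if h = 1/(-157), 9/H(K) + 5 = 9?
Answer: 2045/628 ≈ 3.2564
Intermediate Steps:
H(K) = 9/4 (H(K) = 9/(-5 + 9) = 9/4)
h = -1/157 ≈ -0.0063694
h*(-158) + H(-10) = -1/157*(-158) + 9/4 = 158/157 + 9/4 = 2045/628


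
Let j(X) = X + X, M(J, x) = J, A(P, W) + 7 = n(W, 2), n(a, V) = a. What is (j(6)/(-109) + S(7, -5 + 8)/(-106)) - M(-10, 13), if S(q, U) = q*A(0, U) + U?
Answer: 116993/11554 ≈ 10.126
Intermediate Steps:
A(P, W) = -7 + W
S(q, U) = U + q*(-7 + U) (S(q, U) = q*(-7 + U) + U = U + q*(-7 + U))
j(X) = 2*X
(j(6)/(-109) + S(7, -5 + 8)/(-106)) - M(-10, 13) = ((2*6)/(-109) + ((-5 + 8) + 7*(-7 + (-5 + 8)))/(-106)) - 1*(-10) = (12*(-1/109) + (3 + 7*(-7 + 3))*(-1/106)) + 10 = (-12/109 + (3 + 7*(-4))*(-1/106)) + 10 = (-12/109 + (3 - 28)*(-1/106)) + 10 = (-12/109 - 25*(-1/106)) + 10 = (-12/109 + 25/106) + 10 = 1453/11554 + 10 = 116993/11554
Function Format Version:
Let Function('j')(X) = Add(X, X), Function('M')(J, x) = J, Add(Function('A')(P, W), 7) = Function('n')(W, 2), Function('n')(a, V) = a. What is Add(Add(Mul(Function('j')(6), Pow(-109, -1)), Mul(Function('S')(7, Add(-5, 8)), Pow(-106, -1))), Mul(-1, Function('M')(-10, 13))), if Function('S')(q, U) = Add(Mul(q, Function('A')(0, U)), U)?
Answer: Rational(116993, 11554) ≈ 10.126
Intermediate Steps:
Function('A')(P, W) = Add(-7, W)
Function('S')(q, U) = Add(U, Mul(q, Add(-7, U))) (Function('S')(q, U) = Add(Mul(q, Add(-7, U)), U) = Add(U, Mul(q, Add(-7, U))))
Function('j')(X) = Mul(2, X)
Add(Add(Mul(Function('j')(6), Pow(-109, -1)), Mul(Function('S')(7, Add(-5, 8)), Pow(-106, -1))), Mul(-1, Function('M')(-10, 13))) = Add(Add(Mul(Mul(2, 6), Pow(-109, -1)), Mul(Add(Add(-5, 8), Mul(7, Add(-7, Add(-5, 8)))), Pow(-106, -1))), Mul(-1, -10)) = Add(Add(Mul(12, Rational(-1, 109)), Mul(Add(3, Mul(7, Add(-7, 3))), Rational(-1, 106))), 10) = Add(Add(Rational(-12, 109), Mul(Add(3, Mul(7, -4)), Rational(-1, 106))), 10) = Add(Add(Rational(-12, 109), Mul(Add(3, -28), Rational(-1, 106))), 10) = Add(Add(Rational(-12, 109), Mul(-25, Rational(-1, 106))), 10) = Add(Add(Rational(-12, 109), Rational(25, 106)), 10) = Add(Rational(1453, 11554), 10) = Rational(116993, 11554)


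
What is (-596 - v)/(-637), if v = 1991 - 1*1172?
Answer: 1415/637 ≈ 2.2214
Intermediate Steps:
v = 819 (v = 1991 - 1172 = 819)
(-596 - v)/(-637) = (-596 - 1*819)/(-637) = (-596 - 819)*(-1/637) = -1415*(-1/637) = 1415/637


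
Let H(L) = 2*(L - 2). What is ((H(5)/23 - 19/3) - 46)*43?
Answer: -154499/69 ≈ -2239.1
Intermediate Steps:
H(L) = -4 + 2*L (H(L) = 2*(-2 + L) = -4 + 2*L)
((H(5)/23 - 19/3) - 46)*43 = (((-4 + 2*5)/23 - 19/3) - 46)*43 = (((-4 + 10)*(1/23) - 19*⅓) - 46)*43 = ((6*(1/23) - 19/3) - 46)*43 = ((6/23 - 19/3) - 46)*43 = (-419/69 - 46)*43 = -3593/69*43 = -154499/69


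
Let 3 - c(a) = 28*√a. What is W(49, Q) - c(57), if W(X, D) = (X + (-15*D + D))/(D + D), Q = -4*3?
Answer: -289/24 + 28*√57 ≈ 199.35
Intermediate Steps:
c(a) = 3 - 28*√a
Q = -12
W(X, D) = (X - 14*D)/(2*D) (W(X, D) = (X - 14*D)/((2*D)) = (X - 14*D)*(1/(2*D)) = (X - 14*D)/(2*D))
W(49, Q) - c(57) = (-7 + (½)*49/(-12)) - (3 - 28*√57) = (-7 + (½)*49*(-1/12)) + (-3 + 28*√57) = (-7 - 49/24) + (-3 + 28*√57) = -217/24 + (-3 + 28*√57) = -289/24 + 28*√57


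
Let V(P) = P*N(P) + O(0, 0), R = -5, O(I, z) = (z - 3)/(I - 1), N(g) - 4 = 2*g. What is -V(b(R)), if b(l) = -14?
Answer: -339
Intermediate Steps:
N(g) = 4 + 2*g
O(I, z) = (-3 + z)/(-1 + I)
V(P) = 3 + P*(4 + 2*P) (V(P) = P*(4 + 2*P) + (-3 + 0)/(-1 + 0) = P*(4 + 2*P) - 3/(-1) = P*(4 + 2*P) - 1*(-3) = P*(4 + 2*P) + 3 = 3 + P*(4 + 2*P))
-V(b(R)) = -(3 + 2*(-14)*(2 - 14)) = -(3 + 2*(-14)*(-12)) = -(3 + 336) = -1*339 = -339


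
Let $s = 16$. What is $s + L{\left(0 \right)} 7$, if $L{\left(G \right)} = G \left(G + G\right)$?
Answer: $16$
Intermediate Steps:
$L{\left(G \right)} = 2 G^{2}$ ($L{\left(G \right)} = G 2 G = 2 G^{2}$)
$s + L{\left(0 \right)} 7 = 16 + 2 \cdot 0^{2} \cdot 7 = 16 + 2 \cdot 0 \cdot 7 = 16 + 0 \cdot 7 = 16 + 0 = 16$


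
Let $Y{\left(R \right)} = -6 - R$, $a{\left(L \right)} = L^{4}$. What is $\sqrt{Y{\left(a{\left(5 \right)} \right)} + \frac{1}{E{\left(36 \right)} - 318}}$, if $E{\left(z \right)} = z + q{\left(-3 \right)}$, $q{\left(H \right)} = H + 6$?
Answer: $\frac{5 i \sqrt{218302}}{93} \approx 25.12 i$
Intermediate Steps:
$q{\left(H \right)} = 6 + H$
$E{\left(z \right)} = 3 + z$ ($E{\left(z \right)} = z + \left(6 - 3\right) = z + 3 = 3 + z$)
$\sqrt{Y{\left(a{\left(5 \right)} \right)} + \frac{1}{E{\left(36 \right)} - 318}} = \sqrt{\left(-6 - 5^{4}\right) + \frac{1}{\left(3 + 36\right) - 318}} = \sqrt{\left(-6 - 625\right) + \frac{1}{39 - 318}} = \sqrt{\left(-6 - 625\right) + \frac{1}{-279}} = \sqrt{-631 - \frac{1}{279}} = \sqrt{- \frac{176050}{279}} = \frac{5 i \sqrt{218302}}{93}$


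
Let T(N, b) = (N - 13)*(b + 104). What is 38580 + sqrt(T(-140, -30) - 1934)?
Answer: 38580 + 2*I*sqrt(3314) ≈ 38580.0 + 115.13*I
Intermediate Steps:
T(N, b) = (-13 + N)*(104 + b)
38580 + sqrt(T(-140, -30) - 1934) = 38580 + sqrt((-1352 - 13*(-30) + 104*(-140) - 140*(-30)) - 1934) = 38580 + sqrt((-1352 + 390 - 14560 + 4200) - 1934) = 38580 + sqrt(-11322 - 1934) = 38580 + sqrt(-13256) = 38580 + 2*I*sqrt(3314)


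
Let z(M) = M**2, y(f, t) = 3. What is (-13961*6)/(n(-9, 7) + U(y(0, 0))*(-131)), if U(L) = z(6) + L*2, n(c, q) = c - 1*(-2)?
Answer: 83766/5509 ≈ 15.205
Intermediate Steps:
n(c, q) = 2 + c (n(c, q) = c + 2 = 2 + c)
U(L) = 36 + 2*L (U(L) = 6**2 + L*2 = 36 + 2*L)
(-13961*6)/(n(-9, 7) + U(y(0, 0))*(-131)) = (-13961*6)/((2 - 9) + (36 + 2*3)*(-131)) = -83766/(-7 + (36 + 6)*(-131)) = -83766/(-7 + 42*(-131)) = -83766/(-7 - 5502) = -83766/(-5509) = -83766*(-1/5509) = 83766/5509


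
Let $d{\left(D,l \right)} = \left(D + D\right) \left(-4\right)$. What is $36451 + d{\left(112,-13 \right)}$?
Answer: $35555$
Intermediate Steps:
$d{\left(D,l \right)} = - 8 D$ ($d{\left(D,l \right)} = 2 D \left(-4\right) = - 8 D$)
$36451 + d{\left(112,-13 \right)} = 36451 - 896 = 35555$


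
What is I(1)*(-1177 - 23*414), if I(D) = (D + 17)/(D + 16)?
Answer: -192582/17 ≈ -11328.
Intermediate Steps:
I(D) = (17 + D)/(16 + D)
I(1)*(-1177 - 23*414) = ((17 + 1)/(16 + 1))*(-1177 - 23*414) = (18/17)*(-1177 - 9522) = ((1/17)*18)*(-10699) = (18/17)*(-10699) = -192582/17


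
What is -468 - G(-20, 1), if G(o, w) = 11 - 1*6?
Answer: -473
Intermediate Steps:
G(o, w) = 5 (G(o, w) = 11 - 6 = 5)
-468 - G(-20, 1) = -468 - 1*5 = -468 - 5 = -473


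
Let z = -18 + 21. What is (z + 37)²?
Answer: 1600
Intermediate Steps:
z = 3
(z + 37)² = (3 + 37)² = 40² = 1600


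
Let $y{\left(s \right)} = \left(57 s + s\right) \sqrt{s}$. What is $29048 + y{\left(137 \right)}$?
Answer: $29048 + 7946 \sqrt{137} \approx 1.2205 \cdot 10^{5}$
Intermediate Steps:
$y{\left(s \right)} = 58 s^{\frac{3}{2}}$ ($y{\left(s \right)} = 58 s \sqrt{s} = 58 s^{\frac{3}{2}}$)
$29048 + y{\left(137 \right)} = 29048 + 58 \cdot 137^{\frac{3}{2}} = 29048 + 58 \cdot 137 \sqrt{137} = 29048 + 7946 \sqrt{137}$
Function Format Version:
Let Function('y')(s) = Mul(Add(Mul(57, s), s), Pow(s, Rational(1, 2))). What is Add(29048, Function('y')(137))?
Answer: Add(29048, Mul(7946, Pow(137, Rational(1, 2)))) ≈ 1.2205e+5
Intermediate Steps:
Function('y')(s) = Mul(58, Pow(s, Rational(3, 2))) (Function('y')(s) = Mul(Mul(58, s), Pow(s, Rational(1, 2))) = Mul(58, Pow(s, Rational(3, 2))))
Add(29048, Function('y')(137)) = Add(29048, Mul(58, Pow(137, Rational(3, 2)))) = Add(29048, Mul(58, Mul(137, Pow(137, Rational(1, 2))))) = Add(29048, Mul(7946, Pow(137, Rational(1, 2))))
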